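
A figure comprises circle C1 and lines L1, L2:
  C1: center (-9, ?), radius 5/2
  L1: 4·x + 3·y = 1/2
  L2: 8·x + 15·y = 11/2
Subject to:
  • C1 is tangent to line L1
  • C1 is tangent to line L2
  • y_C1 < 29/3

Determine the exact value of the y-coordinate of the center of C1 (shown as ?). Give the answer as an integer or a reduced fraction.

1. [C1‖L1]  y_C1² − (73/3)y_C1 + 392/3 = 0  ⇒  y_C1 = 8 or 49/3
2. [C1‖L2]  y_C1² − (31/3)y_C1 + 56/3 = 0  ⇒  y_C1 = 7/3 or 8

8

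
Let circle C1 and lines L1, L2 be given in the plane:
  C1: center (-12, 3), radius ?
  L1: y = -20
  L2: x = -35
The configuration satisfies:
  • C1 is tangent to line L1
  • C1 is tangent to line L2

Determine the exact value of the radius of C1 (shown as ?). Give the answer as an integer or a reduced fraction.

1. [C1‖L1]  r_C1² − 529 = 0  ⇒  r_C1 = 23 (r>0 drops 1)
2. [C1‖L2]  r_C1² − 529 = 0  ⇒  r_C1 = 23 (r>0 drops 1)

23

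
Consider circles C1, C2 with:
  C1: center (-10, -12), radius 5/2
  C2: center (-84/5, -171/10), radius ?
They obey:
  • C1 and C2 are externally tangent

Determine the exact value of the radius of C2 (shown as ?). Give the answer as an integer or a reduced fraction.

6

1. [ext C1·C2]  r_C2² + 5r_C2 − 66 = 0  ⇒  r_C2 = 6 (r>0 drops 1)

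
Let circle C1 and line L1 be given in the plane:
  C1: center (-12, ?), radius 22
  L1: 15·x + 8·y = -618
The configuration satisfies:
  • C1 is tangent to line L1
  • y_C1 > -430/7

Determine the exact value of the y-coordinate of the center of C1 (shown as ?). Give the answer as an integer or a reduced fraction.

1. [C1‖L1]  y_C1² + (219/2)y_C1 + 812 = 0  ⇒  y_C1 = -203/2 or -8
2. given y_C1 > -430/7: keep -8

-8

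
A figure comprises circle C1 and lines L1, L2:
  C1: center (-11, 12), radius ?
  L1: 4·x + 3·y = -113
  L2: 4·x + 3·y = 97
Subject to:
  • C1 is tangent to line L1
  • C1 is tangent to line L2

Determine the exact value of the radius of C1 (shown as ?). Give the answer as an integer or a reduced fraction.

21

1. [C1‖L1]  r_C1² − 441 = 0  ⇒  r_C1 = 21 (r>0 drops 1)
2. [C1‖L2]  r_C1² − 441 = 0  ⇒  r_C1 = 21 (r>0 drops 1)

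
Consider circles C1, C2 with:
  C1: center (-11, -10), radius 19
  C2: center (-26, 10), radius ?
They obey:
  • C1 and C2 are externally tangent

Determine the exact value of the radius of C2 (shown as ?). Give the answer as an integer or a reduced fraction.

6

1. [ext C1·C2]  r_C2² + 38r_C2 − 264 = 0  ⇒  r_C2 = 6 (r>0 drops 1)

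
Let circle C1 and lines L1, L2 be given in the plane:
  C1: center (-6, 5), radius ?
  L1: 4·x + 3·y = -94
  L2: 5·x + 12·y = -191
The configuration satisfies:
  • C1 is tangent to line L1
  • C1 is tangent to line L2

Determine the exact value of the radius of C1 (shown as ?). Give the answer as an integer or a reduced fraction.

1. [C1‖L1]  r_C1² − 289 = 0  ⇒  r_C1 = 17 (r>0 drops 1)
2. [C1‖L2]  r_C1² − 289 = 0  ⇒  r_C1 = 17 (r>0 drops 1)

17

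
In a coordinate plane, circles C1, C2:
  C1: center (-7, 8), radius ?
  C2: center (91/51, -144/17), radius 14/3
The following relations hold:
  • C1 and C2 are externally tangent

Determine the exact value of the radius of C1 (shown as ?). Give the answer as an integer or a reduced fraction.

1. [ext C1·C2]  r_C1² + (28/3)r_C1 − 980/3 = 0  ⇒  r_C1 = 14 (r>0 drops 1)

14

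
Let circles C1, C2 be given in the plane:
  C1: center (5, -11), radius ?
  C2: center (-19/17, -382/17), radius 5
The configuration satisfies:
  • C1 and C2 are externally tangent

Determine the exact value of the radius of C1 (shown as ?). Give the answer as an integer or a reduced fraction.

1. [ext C1·C2]  r_C1² + 10r_C1 − 144 = 0  ⇒  r_C1 = 8 (r>0 drops 1)

8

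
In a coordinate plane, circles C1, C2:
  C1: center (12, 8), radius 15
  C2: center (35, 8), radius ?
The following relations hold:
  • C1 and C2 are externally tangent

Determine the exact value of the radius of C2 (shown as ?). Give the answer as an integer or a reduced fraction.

1. [ext C1·C2]  r_C2² + 30r_C2 − 304 = 0  ⇒  r_C2 = 8 (r>0 drops 1)

8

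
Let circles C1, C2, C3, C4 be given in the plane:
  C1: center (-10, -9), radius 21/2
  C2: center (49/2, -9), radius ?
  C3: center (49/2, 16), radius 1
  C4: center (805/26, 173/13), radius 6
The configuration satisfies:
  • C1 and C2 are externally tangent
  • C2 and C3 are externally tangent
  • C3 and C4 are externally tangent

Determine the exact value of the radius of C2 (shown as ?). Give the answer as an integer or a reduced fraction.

24

1. [ext C1·C2]  r_C2² + 21r_C2 − 1080 = 0  ⇒  r_C2 = 24 (r>0 drops 1)
2. [ext C2·C3]  r_C2² + 2r_C2 − 624 = 0  ⇒  r_C2 = 24 (r>0 drops 1)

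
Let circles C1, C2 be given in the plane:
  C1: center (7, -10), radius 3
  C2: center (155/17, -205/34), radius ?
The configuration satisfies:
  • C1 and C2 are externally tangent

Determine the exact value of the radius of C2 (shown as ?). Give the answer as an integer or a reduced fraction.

1. [ext C1·C2]  r_C2² + 6r_C2 − 45/4 = 0  ⇒  r_C2 = 3/2 (r>0 drops 1)

3/2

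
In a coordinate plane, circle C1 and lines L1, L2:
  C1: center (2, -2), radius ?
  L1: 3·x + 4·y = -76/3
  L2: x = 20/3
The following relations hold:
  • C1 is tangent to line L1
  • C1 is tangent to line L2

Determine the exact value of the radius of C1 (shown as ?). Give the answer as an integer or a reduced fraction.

1. [C1‖L1]  r_C1² − 196/9 = 0  ⇒  r_C1 = 14/3 (r>0 drops 1)
2. [C1‖L2]  r_C1² − 196/9 = 0  ⇒  r_C1 = 14/3 (r>0 drops 1)

14/3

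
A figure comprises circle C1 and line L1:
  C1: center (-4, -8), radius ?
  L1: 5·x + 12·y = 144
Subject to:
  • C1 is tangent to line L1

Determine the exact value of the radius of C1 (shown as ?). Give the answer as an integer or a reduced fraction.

1. [C1‖L1]  r_C1² − 400 = 0  ⇒  r_C1 = 20 (r>0 drops 1)

20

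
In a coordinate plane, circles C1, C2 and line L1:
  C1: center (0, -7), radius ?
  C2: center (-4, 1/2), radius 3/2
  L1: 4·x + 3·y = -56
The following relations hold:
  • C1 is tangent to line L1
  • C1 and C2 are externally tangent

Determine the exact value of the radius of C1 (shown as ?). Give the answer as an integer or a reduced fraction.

1. [C1‖L1]  r_C1² − 49 = 0  ⇒  r_C1 = 7 (r>0 drops 1)
2. [ext C1·C2]  r_C1² + 3r_C1 − 70 = 0  ⇒  r_C1 = 7 (r>0 drops 1)

7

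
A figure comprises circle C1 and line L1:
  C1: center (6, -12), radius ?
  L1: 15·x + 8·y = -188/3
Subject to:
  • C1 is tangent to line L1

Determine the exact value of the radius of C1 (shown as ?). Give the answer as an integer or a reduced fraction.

1. [C1‖L1]  r_C1² − 100/9 = 0  ⇒  r_C1 = 10/3 (r>0 drops 1)

10/3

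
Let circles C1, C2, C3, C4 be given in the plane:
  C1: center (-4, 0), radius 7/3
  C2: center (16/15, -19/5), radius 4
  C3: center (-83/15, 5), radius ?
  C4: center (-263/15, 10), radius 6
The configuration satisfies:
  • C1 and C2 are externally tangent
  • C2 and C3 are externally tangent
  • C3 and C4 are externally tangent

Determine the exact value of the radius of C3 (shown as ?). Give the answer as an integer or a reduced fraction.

7

1. [ext C2·C3]  r_C3² + 8r_C3 − 105 = 0  ⇒  r_C3 = 7 (r>0 drops 1)
2. [ext C3·C4]  r_C3² + 12r_C3 − 133 = 0  ⇒  r_C3 = 7 (r>0 drops 1)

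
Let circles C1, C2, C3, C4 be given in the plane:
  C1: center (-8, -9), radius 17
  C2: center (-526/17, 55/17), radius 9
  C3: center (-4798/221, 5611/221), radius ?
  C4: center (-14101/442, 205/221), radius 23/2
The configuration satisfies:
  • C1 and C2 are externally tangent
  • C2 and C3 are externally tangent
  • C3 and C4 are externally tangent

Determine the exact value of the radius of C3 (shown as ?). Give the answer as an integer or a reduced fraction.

1. [ext C2·C3]  r_C3² + 18r_C3 − 495 = 0  ⇒  r_C3 = 15 (r>0 drops 1)
2. [ext C3·C4]  r_C3² + 23r_C3 − 570 = 0  ⇒  r_C3 = 15 (r>0 drops 1)

15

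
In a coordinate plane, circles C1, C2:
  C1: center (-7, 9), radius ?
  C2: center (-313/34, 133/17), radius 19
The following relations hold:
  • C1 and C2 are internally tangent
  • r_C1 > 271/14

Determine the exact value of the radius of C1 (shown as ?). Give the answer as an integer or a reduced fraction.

43/2

1. [int C1,C2]  r_C1² − 38r_C1 + 1419/4 = 0  ⇒  r_C1 = 33/2 or 43/2
2. given r_C1 > 271/14: keep 43/2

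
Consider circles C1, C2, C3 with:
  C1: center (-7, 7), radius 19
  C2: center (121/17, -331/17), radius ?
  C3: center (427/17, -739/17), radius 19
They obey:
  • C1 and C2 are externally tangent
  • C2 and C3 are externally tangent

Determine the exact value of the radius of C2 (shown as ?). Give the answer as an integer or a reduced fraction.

1. [ext C1·C2]  r_C2² + 38r_C2 − 539 = 0  ⇒  r_C2 = 11 (r>0 drops 1)
2. [ext C2·C3]  r_C2² + 38r_C2 − 539 = 0  ⇒  r_C2 = 11 (r>0 drops 1)

11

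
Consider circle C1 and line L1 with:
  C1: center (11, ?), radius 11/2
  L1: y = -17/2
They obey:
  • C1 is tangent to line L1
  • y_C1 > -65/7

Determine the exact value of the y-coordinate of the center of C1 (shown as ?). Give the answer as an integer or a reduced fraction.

1. [C1‖L1]  y_C1² + 17y_C1 + 42 = 0  ⇒  y_C1 = -14 or -3
2. given y_C1 > -65/7: keep -3

-3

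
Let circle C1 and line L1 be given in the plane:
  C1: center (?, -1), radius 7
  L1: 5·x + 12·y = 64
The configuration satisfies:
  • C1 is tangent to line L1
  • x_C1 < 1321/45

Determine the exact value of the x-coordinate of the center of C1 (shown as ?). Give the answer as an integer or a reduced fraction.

1. [C1‖L1]  x_C1² − (152/5)x_C1 − 501/5 = 0  ⇒  x_C1 = -3 or 167/5
2. given x_C1 < 1321/45: keep -3

-3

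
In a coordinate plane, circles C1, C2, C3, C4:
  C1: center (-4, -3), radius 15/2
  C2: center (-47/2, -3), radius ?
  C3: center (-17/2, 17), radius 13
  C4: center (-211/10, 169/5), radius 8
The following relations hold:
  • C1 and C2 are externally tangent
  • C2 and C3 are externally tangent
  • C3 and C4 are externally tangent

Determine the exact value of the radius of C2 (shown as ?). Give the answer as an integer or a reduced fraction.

1. [ext C1·C2]  r_C2² + 15r_C2 − 324 = 0  ⇒  r_C2 = 12 (r>0 drops 1)
2. [ext C2·C3]  r_C2² + 26r_C2 − 456 = 0  ⇒  r_C2 = 12 (r>0 drops 1)

12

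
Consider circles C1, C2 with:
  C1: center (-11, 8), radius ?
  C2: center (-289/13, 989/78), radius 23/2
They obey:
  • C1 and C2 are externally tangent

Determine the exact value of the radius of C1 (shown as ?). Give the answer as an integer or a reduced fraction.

2/3

1. [ext C1·C2]  r_C1² + 23r_C1 − 142/9 = 0  ⇒  r_C1 = 2/3 (r>0 drops 1)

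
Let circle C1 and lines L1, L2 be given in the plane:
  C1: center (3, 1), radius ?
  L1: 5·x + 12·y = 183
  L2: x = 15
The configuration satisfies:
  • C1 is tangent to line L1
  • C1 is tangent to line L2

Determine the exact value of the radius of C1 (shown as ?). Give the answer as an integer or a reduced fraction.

1. [C1‖L1]  r_C1² − 144 = 0  ⇒  r_C1 = 12 (r>0 drops 1)
2. [C1‖L2]  r_C1² − 144 = 0  ⇒  r_C1 = 12 (r>0 drops 1)

12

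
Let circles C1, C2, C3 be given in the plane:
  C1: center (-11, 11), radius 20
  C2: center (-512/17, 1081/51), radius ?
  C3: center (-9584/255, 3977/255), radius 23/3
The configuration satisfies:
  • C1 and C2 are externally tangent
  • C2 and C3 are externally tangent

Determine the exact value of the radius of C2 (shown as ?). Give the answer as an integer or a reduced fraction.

5/3

1. [ext C1·C2]  r_C2² + 40r_C2 − 625/9 = 0  ⇒  r_C2 = 5/3 (r>0 drops 1)
2. [ext C2·C3]  r_C2² + (46/3)r_C2 − 85/3 = 0  ⇒  r_C2 = 5/3 (r>0 drops 1)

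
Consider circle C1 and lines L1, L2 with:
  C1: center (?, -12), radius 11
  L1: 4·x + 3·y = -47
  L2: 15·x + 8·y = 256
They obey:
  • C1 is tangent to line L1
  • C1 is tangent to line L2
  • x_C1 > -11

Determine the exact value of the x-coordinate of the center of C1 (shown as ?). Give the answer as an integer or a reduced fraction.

1. [C1‖L1]  x_C1² + (11/2)x_C1 − 363/2 = 0  ⇒  x_C1 = -33/2 or 11
2. [C1‖L2]  x_C1² − (704/15)x_C1 + 5929/15 = 0  ⇒  x_C1 = 11 or 539/15

11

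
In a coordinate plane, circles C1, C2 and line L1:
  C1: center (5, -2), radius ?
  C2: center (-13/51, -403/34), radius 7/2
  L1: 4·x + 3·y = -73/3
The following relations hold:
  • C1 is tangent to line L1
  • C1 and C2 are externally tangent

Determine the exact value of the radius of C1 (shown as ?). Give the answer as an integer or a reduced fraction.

1. [C1‖L1]  r_C1² − 529/9 = 0  ⇒  r_C1 = 23/3 (r>0 drops 1)
2. [ext C1·C2]  r_C1² + 7r_C1 − 1012/9 = 0  ⇒  r_C1 = 23/3 (r>0 drops 1)

23/3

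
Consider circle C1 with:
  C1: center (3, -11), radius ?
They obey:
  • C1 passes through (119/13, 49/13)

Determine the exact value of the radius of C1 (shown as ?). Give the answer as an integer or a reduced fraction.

1. [C1∋P]  r_C1² − 256 = 0  ⇒  r_C1 = 16 (r>0 drops 1)

16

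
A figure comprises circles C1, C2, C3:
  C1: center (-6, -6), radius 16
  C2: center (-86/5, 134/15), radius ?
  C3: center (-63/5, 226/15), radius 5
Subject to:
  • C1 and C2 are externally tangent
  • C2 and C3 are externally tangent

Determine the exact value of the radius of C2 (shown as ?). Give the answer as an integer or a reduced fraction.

1. [ext C1·C2]  r_C2² + 32r_C2 − 832/9 = 0  ⇒  r_C2 = 8/3 (r>0 drops 1)
2. [ext C2·C3]  r_C2² + 10r_C2 − 304/9 = 0  ⇒  r_C2 = 8/3 (r>0 drops 1)

8/3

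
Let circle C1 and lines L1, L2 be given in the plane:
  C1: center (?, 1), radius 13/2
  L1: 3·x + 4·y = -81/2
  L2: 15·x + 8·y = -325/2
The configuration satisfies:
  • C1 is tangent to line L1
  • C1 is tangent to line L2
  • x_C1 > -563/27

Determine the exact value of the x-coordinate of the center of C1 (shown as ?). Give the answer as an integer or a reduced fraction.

1. [C1‖L1]  x_C1² + (89/3)x_C1 + 308/3 = 0  ⇒  x_C1 = -77/3 or -4
2. [C1‖L2]  x_C1² + (341/15)x_C1 + 1124/15 = 0  ⇒  x_C1 = -281/15 or -4

-4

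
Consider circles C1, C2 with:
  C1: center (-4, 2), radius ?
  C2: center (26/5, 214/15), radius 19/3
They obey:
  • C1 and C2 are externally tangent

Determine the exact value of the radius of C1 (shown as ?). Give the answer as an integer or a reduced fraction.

1. [ext C1·C2]  r_C1² + (38/3)r_C1 − 195 = 0  ⇒  r_C1 = 9 (r>0 drops 1)

9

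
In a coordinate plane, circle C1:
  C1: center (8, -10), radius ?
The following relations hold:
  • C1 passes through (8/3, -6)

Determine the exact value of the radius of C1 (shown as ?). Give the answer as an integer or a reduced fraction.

20/3

1. [C1∋P]  r_C1² − 400/9 = 0  ⇒  r_C1 = 20/3 (r>0 drops 1)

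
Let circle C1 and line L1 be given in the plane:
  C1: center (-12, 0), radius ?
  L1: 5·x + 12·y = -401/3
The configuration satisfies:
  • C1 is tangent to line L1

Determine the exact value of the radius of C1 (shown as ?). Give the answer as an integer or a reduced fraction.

17/3

1. [C1‖L1]  r_C1² − 289/9 = 0  ⇒  r_C1 = 17/3 (r>0 drops 1)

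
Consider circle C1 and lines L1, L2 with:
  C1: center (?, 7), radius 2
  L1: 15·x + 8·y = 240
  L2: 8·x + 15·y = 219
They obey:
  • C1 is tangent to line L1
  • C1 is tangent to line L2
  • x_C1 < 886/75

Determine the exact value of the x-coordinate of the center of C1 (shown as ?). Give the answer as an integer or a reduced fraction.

10

1. [C1‖L1]  x_C1² − (368/15)x_C1 + 436/3 = 0  ⇒  x_C1 = 10 or 218/15
2. [C1‖L2]  x_C1² − (57/2)x_C1 + 185 = 0  ⇒  x_C1 = 10 or 37/2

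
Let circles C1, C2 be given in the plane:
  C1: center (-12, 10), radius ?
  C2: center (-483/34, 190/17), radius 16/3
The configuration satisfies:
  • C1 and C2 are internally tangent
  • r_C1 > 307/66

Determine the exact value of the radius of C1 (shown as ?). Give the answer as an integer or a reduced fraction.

47/6

1. [int C1,C2]  r_C1² − (32/3)r_C1 + 799/36 = 0  ⇒  r_C1 = 17/6 or 47/6
2. given r_C1 > 307/66: keep 47/6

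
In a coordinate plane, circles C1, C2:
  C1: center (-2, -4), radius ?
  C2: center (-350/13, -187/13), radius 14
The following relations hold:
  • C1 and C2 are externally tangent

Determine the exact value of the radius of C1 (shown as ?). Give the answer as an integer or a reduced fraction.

1. [ext C1·C2]  r_C1² + 28r_C1 − 533 = 0  ⇒  r_C1 = 13 (r>0 drops 1)

13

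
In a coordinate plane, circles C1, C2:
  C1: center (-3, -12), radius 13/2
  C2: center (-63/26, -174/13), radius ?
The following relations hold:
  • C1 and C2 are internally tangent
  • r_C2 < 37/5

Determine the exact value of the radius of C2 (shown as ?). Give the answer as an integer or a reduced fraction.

1. [int C1,C2]  r_C2² − 13r_C2 + 40 = 0  ⇒  r_C2 = 5 or 8
2. given r_C2 < 37/5: keep 5

5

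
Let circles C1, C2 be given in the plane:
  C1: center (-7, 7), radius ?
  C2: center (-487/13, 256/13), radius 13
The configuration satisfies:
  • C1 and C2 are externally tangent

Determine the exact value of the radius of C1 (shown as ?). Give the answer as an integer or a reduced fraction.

20

1. [ext C1·C2]  r_C1² + 26r_C1 − 920 = 0  ⇒  r_C1 = 20 (r>0 drops 1)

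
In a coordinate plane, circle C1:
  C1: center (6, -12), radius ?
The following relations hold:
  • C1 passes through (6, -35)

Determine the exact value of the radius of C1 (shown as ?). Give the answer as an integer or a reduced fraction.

1. [C1∋P]  r_C1² − 529 = 0  ⇒  r_C1 = 23 (r>0 drops 1)

23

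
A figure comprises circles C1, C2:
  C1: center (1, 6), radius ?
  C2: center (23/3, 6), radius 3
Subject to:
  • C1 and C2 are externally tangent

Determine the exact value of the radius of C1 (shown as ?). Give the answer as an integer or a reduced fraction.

11/3

1. [ext C1·C2]  r_C1² + 6r_C1 − 319/9 = 0  ⇒  r_C1 = 11/3 (r>0 drops 1)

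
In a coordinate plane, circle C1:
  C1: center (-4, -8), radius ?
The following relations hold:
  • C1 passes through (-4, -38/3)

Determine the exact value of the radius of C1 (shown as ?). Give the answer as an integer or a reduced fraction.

14/3

1. [C1∋P]  r_C1² − 196/9 = 0  ⇒  r_C1 = 14/3 (r>0 drops 1)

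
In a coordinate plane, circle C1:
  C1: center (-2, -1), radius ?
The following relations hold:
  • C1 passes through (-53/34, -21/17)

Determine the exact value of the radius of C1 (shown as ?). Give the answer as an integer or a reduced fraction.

1/2

1. [C1∋P]  r_C1² − 1/4 = 0  ⇒  r_C1 = 1/2 (r>0 drops 1)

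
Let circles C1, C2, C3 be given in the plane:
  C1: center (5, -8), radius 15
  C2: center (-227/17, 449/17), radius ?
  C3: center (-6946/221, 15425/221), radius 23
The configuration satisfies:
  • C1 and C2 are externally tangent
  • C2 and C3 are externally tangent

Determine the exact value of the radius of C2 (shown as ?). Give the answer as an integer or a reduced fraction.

24

1. [ext C1·C2]  r_C2² + 30r_C2 − 1296 = 0  ⇒  r_C2 = 24 (r>0 drops 1)
2. [ext C2·C3]  r_C2² + 46r_C2 − 1680 = 0  ⇒  r_C2 = 24 (r>0 drops 1)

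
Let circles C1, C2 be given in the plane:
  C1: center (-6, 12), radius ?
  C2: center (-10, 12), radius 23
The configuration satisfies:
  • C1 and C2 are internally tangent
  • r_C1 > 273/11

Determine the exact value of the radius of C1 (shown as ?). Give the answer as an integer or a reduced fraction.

1. [int C1,C2]  r_C1² − 46r_C1 + 513 = 0  ⇒  r_C1 = 19 or 27
2. given r_C1 > 273/11: keep 27

27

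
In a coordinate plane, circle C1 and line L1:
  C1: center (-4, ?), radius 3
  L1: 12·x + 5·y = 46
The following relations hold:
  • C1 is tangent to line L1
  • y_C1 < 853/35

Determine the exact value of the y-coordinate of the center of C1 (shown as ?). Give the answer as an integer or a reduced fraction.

11

1. [C1‖L1]  y_C1² − (188/5)y_C1 + 1463/5 = 0  ⇒  y_C1 = 11 or 133/5
2. given y_C1 < 853/35: keep 11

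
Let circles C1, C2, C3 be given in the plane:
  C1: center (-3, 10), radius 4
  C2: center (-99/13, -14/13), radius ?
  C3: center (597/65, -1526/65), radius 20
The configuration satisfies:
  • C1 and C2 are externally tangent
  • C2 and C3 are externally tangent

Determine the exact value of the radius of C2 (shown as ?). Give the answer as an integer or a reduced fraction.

8

1. [ext C1·C2]  r_C2² + 8r_C2 − 128 = 0  ⇒  r_C2 = 8 (r>0 drops 1)
2. [ext C2·C3]  r_C2² + 40r_C2 − 384 = 0  ⇒  r_C2 = 8 (r>0 drops 1)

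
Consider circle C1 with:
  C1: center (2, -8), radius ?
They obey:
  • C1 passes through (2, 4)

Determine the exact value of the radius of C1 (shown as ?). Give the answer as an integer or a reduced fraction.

12

1. [C1∋P]  r_C1² − 144 = 0  ⇒  r_C1 = 12 (r>0 drops 1)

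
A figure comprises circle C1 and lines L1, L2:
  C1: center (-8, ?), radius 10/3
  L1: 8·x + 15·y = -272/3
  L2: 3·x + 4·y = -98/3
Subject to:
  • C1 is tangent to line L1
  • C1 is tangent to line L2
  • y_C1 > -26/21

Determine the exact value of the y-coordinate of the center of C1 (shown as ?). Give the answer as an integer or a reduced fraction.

2

1. [C1‖L1]  y_C1² + (32/9)y_C1 − 100/9 = 0  ⇒  y_C1 = -50/9 or 2
2. [C1‖L2]  y_C1² + (13/3)y_C1 − 38/3 = 0  ⇒  y_C1 = -19/3 or 2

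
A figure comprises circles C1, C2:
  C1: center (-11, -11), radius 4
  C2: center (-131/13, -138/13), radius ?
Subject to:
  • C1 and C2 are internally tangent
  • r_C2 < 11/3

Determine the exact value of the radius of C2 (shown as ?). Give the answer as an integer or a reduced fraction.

3

1. [int C1,C2]  r_C2² − 8r_C2 + 15 = 0  ⇒  r_C2 = 3 or 5
2. given r_C2 < 11/3: keep 3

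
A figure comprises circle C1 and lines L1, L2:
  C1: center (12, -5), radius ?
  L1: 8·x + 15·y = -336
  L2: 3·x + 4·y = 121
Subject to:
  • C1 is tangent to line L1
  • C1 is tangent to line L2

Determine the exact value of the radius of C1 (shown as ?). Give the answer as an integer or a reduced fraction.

1. [C1‖L1]  r_C1² − 441 = 0  ⇒  r_C1 = 21 (r>0 drops 1)
2. [C1‖L2]  r_C1² − 441 = 0  ⇒  r_C1 = 21 (r>0 drops 1)

21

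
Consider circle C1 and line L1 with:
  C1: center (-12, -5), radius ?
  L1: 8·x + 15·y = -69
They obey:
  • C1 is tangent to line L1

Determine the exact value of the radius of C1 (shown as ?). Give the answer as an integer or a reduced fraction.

1. [C1‖L1]  r_C1² − 36 = 0  ⇒  r_C1 = 6 (r>0 drops 1)

6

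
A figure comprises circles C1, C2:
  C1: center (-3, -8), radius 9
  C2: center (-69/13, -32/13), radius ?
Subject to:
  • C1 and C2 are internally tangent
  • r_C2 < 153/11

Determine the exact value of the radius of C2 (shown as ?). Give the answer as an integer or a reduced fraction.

1. [int C1,C2]  r_C2² − 18r_C2 + 45 = 0  ⇒  r_C2 = 3 or 15
2. given r_C2 < 153/11: keep 3

3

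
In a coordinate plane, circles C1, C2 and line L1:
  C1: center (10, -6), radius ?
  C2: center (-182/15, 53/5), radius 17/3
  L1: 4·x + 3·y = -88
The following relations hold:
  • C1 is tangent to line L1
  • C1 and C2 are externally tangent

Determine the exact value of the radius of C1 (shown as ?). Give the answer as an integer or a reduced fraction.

22

1. [C1‖L1]  r_C1² − 484 = 0  ⇒  r_C1 = 22 (r>0 drops 1)
2. [ext C1·C2]  r_C1² + (34/3)r_C1 − 2200/3 = 0  ⇒  r_C1 = 22 (r>0 drops 1)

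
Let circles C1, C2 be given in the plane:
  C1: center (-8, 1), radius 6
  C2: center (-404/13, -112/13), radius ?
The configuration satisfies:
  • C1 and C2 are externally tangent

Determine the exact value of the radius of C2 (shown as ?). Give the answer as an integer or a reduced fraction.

19

1. [ext C1·C2]  r_C2² + 12r_C2 − 589 = 0  ⇒  r_C2 = 19 (r>0 drops 1)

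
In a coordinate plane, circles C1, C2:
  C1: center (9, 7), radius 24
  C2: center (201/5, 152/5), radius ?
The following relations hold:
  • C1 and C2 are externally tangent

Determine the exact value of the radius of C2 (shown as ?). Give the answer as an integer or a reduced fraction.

1. [ext C1·C2]  r_C2² + 48r_C2 − 945 = 0  ⇒  r_C2 = 15 (r>0 drops 1)

15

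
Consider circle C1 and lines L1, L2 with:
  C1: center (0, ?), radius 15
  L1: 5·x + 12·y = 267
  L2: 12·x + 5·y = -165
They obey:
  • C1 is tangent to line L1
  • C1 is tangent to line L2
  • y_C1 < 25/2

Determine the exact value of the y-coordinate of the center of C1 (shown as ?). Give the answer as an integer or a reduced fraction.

6

1. [C1‖L1]  y_C1² − (89/2)y_C1 + 231 = 0  ⇒  y_C1 = 6 or 77/2
2. [C1‖L2]  y_C1² + 66y_C1 − 432 = 0  ⇒  y_C1 = -72 or 6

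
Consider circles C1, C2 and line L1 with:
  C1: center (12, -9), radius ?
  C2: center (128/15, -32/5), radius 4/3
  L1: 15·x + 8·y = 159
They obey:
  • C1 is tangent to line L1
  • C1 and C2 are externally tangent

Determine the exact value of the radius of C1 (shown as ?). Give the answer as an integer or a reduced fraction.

1. [C1‖L1]  r_C1² − 9 = 0  ⇒  r_C1 = 3 (r>0 drops 1)
2. [ext C1·C2]  r_C1² + (8/3)r_C1 − 17 = 0  ⇒  r_C1 = 3 (r>0 drops 1)

3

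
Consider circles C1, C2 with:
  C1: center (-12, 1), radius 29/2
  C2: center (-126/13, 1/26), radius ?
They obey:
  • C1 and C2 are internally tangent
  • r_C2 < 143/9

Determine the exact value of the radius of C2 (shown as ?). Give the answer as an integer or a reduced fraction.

12

1. [int C1,C2]  r_C2² − 29r_C2 + 204 = 0  ⇒  r_C2 = 12 or 17
2. given r_C2 < 143/9: keep 12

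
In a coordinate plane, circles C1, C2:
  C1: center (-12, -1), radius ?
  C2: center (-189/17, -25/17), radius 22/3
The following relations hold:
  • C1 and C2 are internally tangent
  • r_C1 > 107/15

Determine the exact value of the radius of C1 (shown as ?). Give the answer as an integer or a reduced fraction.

1. [int C1,C2]  r_C1² − (44/3)r_C1 + 475/9 = 0  ⇒  r_C1 = 19/3 or 25/3
2. given r_C1 > 107/15: keep 25/3

25/3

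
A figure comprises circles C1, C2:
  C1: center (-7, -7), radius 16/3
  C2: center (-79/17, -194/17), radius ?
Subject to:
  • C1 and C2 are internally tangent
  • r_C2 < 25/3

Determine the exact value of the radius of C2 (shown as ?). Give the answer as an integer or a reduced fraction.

1. [int C1,C2]  r_C2² − (32/3)r_C2 + 31/9 = 0  ⇒  r_C2 = 1/3 or 31/3
2. given r_C2 < 25/3: keep 1/3

1/3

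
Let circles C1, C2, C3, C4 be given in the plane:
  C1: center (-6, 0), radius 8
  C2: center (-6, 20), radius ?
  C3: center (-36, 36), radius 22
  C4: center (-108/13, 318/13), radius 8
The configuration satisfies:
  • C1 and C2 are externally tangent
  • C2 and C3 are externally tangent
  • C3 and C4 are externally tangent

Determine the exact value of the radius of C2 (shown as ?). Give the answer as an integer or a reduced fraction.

1. [ext C1·C2]  r_C2² + 16r_C2 − 336 = 0  ⇒  r_C2 = 12 (r>0 drops 1)
2. [ext C2·C3]  r_C2² + 44r_C2 − 672 = 0  ⇒  r_C2 = 12 (r>0 drops 1)

12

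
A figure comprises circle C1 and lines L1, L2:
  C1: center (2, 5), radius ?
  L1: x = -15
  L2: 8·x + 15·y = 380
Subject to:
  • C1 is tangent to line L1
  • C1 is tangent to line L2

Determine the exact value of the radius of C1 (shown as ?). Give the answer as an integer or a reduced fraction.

1. [C1‖L1]  r_C1² − 289 = 0  ⇒  r_C1 = 17 (r>0 drops 1)
2. [C1‖L2]  r_C1² − 289 = 0  ⇒  r_C1 = 17 (r>0 drops 1)

17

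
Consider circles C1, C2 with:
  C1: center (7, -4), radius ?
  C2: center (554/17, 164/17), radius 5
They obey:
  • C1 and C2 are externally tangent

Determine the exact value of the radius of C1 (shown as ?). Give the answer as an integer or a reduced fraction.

1. [ext C1·C2]  r_C1² + 10r_C1 − 816 = 0  ⇒  r_C1 = 24 (r>0 drops 1)

24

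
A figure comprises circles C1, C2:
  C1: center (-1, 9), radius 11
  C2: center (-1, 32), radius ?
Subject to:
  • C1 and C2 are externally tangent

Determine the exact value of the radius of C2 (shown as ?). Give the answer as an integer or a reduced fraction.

1. [ext C1·C2]  r_C2² + 22r_C2 − 408 = 0  ⇒  r_C2 = 12 (r>0 drops 1)

12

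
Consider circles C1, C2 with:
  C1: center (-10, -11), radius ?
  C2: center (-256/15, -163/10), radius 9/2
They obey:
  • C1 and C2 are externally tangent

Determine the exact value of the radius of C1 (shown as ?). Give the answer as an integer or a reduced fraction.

1. [ext C1·C2]  r_C1² + 9r_C1 − 520/9 = 0  ⇒  r_C1 = 13/3 (r>0 drops 1)

13/3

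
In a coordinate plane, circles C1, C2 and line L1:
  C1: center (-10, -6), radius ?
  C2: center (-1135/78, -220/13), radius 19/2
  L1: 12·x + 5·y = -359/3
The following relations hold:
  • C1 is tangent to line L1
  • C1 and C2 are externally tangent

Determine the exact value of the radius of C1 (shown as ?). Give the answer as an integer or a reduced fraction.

1. [C1‖L1]  r_C1² − 49/9 = 0  ⇒  r_C1 = 7/3 (r>0 drops 1)
2. [ext C1·C2]  r_C1² + 19r_C1 − 448/9 = 0  ⇒  r_C1 = 7/3 (r>0 drops 1)

7/3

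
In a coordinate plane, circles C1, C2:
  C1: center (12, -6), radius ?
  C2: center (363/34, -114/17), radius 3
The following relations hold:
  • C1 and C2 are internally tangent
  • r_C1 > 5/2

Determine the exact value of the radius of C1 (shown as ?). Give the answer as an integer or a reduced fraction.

1. [int C1,C2]  r_C1² − 6r_C1 + 27/4 = 0  ⇒  r_C1 = 3/2 or 9/2
2. given r_C1 > 5/2: keep 9/2

9/2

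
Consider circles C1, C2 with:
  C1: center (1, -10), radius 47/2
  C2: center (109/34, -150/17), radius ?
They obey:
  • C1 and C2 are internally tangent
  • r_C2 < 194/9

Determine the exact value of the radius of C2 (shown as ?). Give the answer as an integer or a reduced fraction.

1. [int C1,C2]  r_C2² − 47r_C2 + 546 = 0  ⇒  r_C2 = 21 or 26
2. given r_C2 < 194/9: keep 21

21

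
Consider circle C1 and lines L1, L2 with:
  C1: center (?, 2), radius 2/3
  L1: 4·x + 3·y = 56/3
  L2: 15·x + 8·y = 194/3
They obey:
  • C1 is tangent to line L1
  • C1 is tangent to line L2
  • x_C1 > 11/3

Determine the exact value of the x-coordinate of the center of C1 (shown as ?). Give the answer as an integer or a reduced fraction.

1. [C1‖L1]  x_C1² − (19/3)x_C1 + 28/3 = 0  ⇒  x_C1 = 7/3 or 4
2. [C1‖L2]  x_C1² − (292/45)x_C1 + 448/45 = 0  ⇒  x_C1 = 112/45 or 4

4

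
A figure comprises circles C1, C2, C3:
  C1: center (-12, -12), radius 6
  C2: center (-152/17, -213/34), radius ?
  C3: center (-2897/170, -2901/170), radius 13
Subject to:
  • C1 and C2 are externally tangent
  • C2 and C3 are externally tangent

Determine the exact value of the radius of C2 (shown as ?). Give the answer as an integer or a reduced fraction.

1/2

1. [ext C1·C2]  r_C2² + 12r_C2 − 25/4 = 0  ⇒  r_C2 = 1/2 (r>0 drops 1)
2. [ext C2·C3]  r_C2² + 26r_C2 − 53/4 = 0  ⇒  r_C2 = 1/2 (r>0 drops 1)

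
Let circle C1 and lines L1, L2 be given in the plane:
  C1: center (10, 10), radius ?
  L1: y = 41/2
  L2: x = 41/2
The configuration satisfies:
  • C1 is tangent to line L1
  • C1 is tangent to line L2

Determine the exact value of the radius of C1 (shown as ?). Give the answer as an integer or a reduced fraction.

1. [C1‖L1]  r_C1² − 441/4 = 0  ⇒  r_C1 = 21/2 (r>0 drops 1)
2. [C1‖L2]  r_C1² − 441/4 = 0  ⇒  r_C1 = 21/2 (r>0 drops 1)

21/2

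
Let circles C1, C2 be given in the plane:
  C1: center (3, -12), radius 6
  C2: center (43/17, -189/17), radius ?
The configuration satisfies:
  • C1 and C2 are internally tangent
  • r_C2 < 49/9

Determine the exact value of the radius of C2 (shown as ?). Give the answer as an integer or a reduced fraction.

1. [int C1,C2]  r_C2² − 12r_C2 + 35 = 0  ⇒  r_C2 = 5 or 7
2. given r_C2 < 49/9: keep 5

5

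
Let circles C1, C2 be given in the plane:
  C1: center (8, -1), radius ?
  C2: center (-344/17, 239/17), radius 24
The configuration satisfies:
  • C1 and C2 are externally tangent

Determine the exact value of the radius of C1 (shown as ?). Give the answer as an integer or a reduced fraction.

1. [ext C1·C2]  r_C1² + 48r_C1 − 448 = 0  ⇒  r_C1 = 8 (r>0 drops 1)

8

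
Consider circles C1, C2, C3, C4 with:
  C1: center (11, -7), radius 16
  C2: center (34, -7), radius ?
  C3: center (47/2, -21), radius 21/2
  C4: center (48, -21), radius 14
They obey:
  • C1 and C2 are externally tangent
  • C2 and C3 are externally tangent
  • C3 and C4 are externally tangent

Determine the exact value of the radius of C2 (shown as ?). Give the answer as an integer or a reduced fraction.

1. [ext C1·C2]  r_C2² + 32r_C2 − 273 = 0  ⇒  r_C2 = 7 (r>0 drops 1)
2. [ext C2·C3]  r_C2² + 21r_C2 − 196 = 0  ⇒  r_C2 = 7 (r>0 drops 1)

7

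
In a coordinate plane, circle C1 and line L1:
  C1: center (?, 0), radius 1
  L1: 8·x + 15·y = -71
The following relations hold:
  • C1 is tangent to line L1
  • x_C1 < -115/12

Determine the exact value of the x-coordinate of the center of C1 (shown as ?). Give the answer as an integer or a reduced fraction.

-11

1. [C1‖L1]  x_C1² + (71/4)x_C1 + 297/4 = 0  ⇒  x_C1 = -11 or -27/4
2. given x_C1 < -115/12: keep -11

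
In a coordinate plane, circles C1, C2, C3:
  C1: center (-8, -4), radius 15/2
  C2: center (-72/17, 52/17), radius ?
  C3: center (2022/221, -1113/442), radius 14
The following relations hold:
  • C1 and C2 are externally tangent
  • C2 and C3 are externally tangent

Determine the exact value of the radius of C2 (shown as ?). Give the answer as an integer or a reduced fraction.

1. [ext C1·C2]  r_C2² + 15r_C2 − 31/4 = 0  ⇒  r_C2 = 1/2 (r>0 drops 1)
2. [ext C2·C3]  r_C2² + 28r_C2 − 57/4 = 0  ⇒  r_C2 = 1/2 (r>0 drops 1)

1/2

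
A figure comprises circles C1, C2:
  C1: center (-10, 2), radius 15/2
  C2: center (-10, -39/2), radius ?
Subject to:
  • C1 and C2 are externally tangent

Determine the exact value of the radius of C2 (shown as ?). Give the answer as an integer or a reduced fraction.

1. [ext C1·C2]  r_C2² + 15r_C2 − 406 = 0  ⇒  r_C2 = 14 (r>0 drops 1)

14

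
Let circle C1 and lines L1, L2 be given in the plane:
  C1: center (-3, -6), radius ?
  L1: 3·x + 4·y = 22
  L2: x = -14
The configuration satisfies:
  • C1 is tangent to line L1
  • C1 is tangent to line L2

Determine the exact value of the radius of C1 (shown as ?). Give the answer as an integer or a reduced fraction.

1. [C1‖L1]  r_C1² − 121 = 0  ⇒  r_C1 = 11 (r>0 drops 1)
2. [C1‖L2]  r_C1² − 121 = 0  ⇒  r_C1 = 11 (r>0 drops 1)

11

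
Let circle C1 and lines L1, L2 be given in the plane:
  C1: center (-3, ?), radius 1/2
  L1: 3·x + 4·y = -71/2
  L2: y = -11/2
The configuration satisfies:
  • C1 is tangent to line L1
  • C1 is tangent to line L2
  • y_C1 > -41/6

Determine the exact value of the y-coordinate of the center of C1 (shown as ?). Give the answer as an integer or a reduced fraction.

1. [C1‖L1]  y_C1² + (53/4)y_C1 + 87/2 = 0  ⇒  y_C1 = -29/4 or -6
2. [C1‖L2]  y_C1² + 11y_C1 + 30 = 0  ⇒  y_C1 = -6 or -5

-6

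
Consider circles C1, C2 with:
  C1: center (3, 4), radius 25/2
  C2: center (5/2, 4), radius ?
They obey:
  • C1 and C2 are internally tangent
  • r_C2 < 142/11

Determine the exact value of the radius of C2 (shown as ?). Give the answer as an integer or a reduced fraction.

1. [int C1,C2]  r_C2² − 25r_C2 + 156 = 0  ⇒  r_C2 = 12 or 13
2. given r_C2 < 142/11: keep 12

12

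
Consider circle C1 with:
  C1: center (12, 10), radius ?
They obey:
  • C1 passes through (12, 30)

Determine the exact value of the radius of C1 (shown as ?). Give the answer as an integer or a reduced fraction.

1. [C1∋P]  r_C1² − 400 = 0  ⇒  r_C1 = 20 (r>0 drops 1)

20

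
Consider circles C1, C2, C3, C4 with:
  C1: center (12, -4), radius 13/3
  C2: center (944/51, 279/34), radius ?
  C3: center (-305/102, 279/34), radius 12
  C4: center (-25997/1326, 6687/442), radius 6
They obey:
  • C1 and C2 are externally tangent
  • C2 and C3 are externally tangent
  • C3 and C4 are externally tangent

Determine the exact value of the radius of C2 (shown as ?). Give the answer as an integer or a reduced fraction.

19/2

1. [ext C1·C2]  r_C2² + (26/3)r_C2 − 2071/12 = 0  ⇒  r_C2 = 19/2 (r>0 drops 1)
2. [ext C2·C3]  r_C2² + 24r_C2 − 1273/4 = 0  ⇒  r_C2 = 19/2 (r>0 drops 1)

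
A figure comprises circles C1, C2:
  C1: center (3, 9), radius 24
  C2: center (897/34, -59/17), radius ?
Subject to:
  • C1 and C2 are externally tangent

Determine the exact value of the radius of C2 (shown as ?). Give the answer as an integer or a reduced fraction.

1. [ext C1·C2]  r_C2² + 48r_C2 − 505/4 = 0  ⇒  r_C2 = 5/2 (r>0 drops 1)

5/2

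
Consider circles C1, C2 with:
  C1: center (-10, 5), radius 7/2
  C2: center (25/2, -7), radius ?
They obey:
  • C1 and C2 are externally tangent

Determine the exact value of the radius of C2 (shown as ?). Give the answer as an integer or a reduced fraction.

22

1. [ext C1·C2]  r_C2² + 7r_C2 − 638 = 0  ⇒  r_C2 = 22 (r>0 drops 1)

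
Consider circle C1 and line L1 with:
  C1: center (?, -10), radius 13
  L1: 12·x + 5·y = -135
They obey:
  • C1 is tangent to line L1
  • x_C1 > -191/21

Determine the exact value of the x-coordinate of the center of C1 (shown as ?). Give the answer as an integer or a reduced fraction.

1. [C1‖L1]  x_C1² + (85/6)x_C1 − 889/6 = 0  ⇒  x_C1 = -127/6 or 7
2. given x_C1 > -191/21: keep 7

7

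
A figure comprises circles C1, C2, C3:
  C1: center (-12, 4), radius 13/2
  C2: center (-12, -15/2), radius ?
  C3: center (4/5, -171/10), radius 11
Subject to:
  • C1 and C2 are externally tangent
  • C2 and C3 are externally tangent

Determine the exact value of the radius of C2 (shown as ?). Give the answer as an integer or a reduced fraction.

5

1. [ext C1·C2]  r_C2² + 13r_C2 − 90 = 0  ⇒  r_C2 = 5 (r>0 drops 1)
2. [ext C2·C3]  r_C2² + 22r_C2 − 135 = 0  ⇒  r_C2 = 5 (r>0 drops 1)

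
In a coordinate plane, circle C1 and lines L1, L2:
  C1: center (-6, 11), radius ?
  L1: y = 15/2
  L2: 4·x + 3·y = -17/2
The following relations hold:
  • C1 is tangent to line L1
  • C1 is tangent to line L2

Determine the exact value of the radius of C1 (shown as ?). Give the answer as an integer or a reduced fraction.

7/2

1. [C1‖L1]  r_C1² − 49/4 = 0  ⇒  r_C1 = 7/2 (r>0 drops 1)
2. [C1‖L2]  r_C1² − 49/4 = 0  ⇒  r_C1 = 7/2 (r>0 drops 1)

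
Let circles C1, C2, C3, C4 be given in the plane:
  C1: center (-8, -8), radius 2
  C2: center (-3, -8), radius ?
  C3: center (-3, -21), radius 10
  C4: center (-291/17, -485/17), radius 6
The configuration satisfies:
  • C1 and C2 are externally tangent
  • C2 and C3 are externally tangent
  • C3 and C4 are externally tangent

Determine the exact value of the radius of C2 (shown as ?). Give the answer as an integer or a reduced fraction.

1. [ext C1·C2]  r_C2² + 4r_C2 − 21 = 0  ⇒  r_C2 = 3 (r>0 drops 1)
2. [ext C2·C3]  r_C2² + 20r_C2 − 69 = 0  ⇒  r_C2 = 3 (r>0 drops 1)

3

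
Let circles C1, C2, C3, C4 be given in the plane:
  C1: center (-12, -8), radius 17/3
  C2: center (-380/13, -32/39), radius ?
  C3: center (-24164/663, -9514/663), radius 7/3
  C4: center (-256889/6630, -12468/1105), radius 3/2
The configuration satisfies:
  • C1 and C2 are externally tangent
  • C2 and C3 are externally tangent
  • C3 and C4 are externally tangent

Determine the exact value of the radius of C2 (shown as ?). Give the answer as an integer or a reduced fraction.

1. [ext C1·C2]  r_C2² + (34/3)r_C2 − 949/3 = 0  ⇒  r_C2 = 13 (r>0 drops 1)
2. [ext C2·C3]  r_C2² + (14/3)r_C2 − 689/3 = 0  ⇒  r_C2 = 13 (r>0 drops 1)

13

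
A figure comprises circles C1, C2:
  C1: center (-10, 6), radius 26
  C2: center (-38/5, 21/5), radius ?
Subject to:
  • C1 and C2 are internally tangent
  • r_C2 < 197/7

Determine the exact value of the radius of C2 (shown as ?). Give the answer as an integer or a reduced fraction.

1. [int C1,C2]  r_C2² − 52r_C2 + 667 = 0  ⇒  r_C2 = 23 or 29
2. given r_C2 < 197/7: keep 23

23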